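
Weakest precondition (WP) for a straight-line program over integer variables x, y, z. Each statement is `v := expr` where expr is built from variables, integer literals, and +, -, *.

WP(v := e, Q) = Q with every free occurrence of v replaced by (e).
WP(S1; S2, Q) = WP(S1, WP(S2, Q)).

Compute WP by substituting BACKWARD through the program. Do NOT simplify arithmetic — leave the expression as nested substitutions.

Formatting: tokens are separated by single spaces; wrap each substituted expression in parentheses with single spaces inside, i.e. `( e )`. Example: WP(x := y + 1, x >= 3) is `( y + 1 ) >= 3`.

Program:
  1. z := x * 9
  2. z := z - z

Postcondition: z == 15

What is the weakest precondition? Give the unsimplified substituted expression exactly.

post: z == 15
stmt 2: z := z - z  -- replace 1 occurrence(s) of z with (z - z)
  => ( z - z ) == 15
stmt 1: z := x * 9  -- replace 2 occurrence(s) of z with (x * 9)
  => ( ( x * 9 ) - ( x * 9 ) ) == 15

Answer: ( ( x * 9 ) - ( x * 9 ) ) == 15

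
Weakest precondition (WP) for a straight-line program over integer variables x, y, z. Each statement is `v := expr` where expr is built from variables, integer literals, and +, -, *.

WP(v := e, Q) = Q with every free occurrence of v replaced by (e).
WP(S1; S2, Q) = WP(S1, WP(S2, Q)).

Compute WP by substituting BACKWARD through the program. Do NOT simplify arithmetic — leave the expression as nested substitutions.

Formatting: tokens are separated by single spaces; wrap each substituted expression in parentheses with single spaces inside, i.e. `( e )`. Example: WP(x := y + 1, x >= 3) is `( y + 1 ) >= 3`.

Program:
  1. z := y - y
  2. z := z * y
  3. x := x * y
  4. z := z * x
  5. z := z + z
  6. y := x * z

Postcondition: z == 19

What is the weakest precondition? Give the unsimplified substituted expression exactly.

post: z == 19
stmt 6: y := x * z  -- replace 0 occurrence(s) of y with (x * z)
  => z == 19
stmt 5: z := z + z  -- replace 1 occurrence(s) of z with (z + z)
  => ( z + z ) == 19
stmt 4: z := z * x  -- replace 2 occurrence(s) of z with (z * x)
  => ( ( z * x ) + ( z * x ) ) == 19
stmt 3: x := x * y  -- replace 2 occurrence(s) of x with (x * y)
  => ( ( z * ( x * y ) ) + ( z * ( x * y ) ) ) == 19
stmt 2: z := z * y  -- replace 2 occurrence(s) of z with (z * y)
  => ( ( ( z * y ) * ( x * y ) ) + ( ( z * y ) * ( x * y ) ) ) == 19
stmt 1: z := y - y  -- replace 2 occurrence(s) of z with (y - y)
  => ( ( ( ( y - y ) * y ) * ( x * y ) ) + ( ( ( y - y ) * y ) * ( x * y ) ) ) == 19

Answer: ( ( ( ( y - y ) * y ) * ( x * y ) ) + ( ( ( y - y ) * y ) * ( x * y ) ) ) == 19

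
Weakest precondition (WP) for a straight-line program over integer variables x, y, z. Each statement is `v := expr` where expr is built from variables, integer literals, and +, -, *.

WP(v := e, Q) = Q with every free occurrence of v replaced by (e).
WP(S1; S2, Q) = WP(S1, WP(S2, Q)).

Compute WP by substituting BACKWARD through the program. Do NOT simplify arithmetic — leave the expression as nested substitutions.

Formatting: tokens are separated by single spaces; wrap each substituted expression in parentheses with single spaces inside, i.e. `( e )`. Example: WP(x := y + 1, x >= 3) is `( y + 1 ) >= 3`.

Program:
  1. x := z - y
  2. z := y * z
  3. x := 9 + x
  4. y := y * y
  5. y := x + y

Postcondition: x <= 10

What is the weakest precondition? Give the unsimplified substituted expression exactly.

post: x <= 10
stmt 5: y := x + y  -- replace 0 occurrence(s) of y with (x + y)
  => x <= 10
stmt 4: y := y * y  -- replace 0 occurrence(s) of y with (y * y)
  => x <= 10
stmt 3: x := 9 + x  -- replace 1 occurrence(s) of x with (9 + x)
  => ( 9 + x ) <= 10
stmt 2: z := y * z  -- replace 0 occurrence(s) of z with (y * z)
  => ( 9 + x ) <= 10
stmt 1: x := z - y  -- replace 1 occurrence(s) of x with (z - y)
  => ( 9 + ( z - y ) ) <= 10

Answer: ( 9 + ( z - y ) ) <= 10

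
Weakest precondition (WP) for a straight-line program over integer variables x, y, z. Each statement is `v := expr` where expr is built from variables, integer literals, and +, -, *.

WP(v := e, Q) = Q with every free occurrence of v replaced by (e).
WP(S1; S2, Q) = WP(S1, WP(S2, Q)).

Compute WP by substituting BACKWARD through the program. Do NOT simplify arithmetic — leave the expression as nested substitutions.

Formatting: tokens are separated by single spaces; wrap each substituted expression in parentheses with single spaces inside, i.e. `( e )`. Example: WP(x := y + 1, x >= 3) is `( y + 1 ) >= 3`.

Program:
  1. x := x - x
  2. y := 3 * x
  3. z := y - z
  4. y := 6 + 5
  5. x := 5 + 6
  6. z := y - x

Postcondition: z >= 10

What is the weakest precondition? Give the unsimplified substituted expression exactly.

post: z >= 10
stmt 6: z := y - x  -- replace 1 occurrence(s) of z with (y - x)
  => ( y - x ) >= 10
stmt 5: x := 5 + 6  -- replace 1 occurrence(s) of x with (5 + 6)
  => ( y - ( 5 + 6 ) ) >= 10
stmt 4: y := 6 + 5  -- replace 1 occurrence(s) of y with (6 + 5)
  => ( ( 6 + 5 ) - ( 5 + 6 ) ) >= 10
stmt 3: z := y - z  -- replace 0 occurrence(s) of z with (y - z)
  => ( ( 6 + 5 ) - ( 5 + 6 ) ) >= 10
stmt 2: y := 3 * x  -- replace 0 occurrence(s) of y with (3 * x)
  => ( ( 6 + 5 ) - ( 5 + 6 ) ) >= 10
stmt 1: x := x - x  -- replace 0 occurrence(s) of x with (x - x)
  => ( ( 6 + 5 ) - ( 5 + 6 ) ) >= 10

Answer: ( ( 6 + 5 ) - ( 5 + 6 ) ) >= 10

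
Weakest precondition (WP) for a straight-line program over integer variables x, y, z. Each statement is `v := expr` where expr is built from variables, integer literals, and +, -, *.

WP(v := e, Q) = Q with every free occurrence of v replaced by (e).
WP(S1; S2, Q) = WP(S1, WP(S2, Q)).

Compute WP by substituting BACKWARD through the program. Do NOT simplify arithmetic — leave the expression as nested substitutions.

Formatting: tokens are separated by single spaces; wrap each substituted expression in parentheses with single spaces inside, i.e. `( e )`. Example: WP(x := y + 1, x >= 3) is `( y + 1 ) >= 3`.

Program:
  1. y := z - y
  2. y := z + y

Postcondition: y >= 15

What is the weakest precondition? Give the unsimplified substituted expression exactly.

post: y >= 15
stmt 2: y := z + y  -- replace 1 occurrence(s) of y with (z + y)
  => ( z + y ) >= 15
stmt 1: y := z - y  -- replace 1 occurrence(s) of y with (z - y)
  => ( z + ( z - y ) ) >= 15

Answer: ( z + ( z - y ) ) >= 15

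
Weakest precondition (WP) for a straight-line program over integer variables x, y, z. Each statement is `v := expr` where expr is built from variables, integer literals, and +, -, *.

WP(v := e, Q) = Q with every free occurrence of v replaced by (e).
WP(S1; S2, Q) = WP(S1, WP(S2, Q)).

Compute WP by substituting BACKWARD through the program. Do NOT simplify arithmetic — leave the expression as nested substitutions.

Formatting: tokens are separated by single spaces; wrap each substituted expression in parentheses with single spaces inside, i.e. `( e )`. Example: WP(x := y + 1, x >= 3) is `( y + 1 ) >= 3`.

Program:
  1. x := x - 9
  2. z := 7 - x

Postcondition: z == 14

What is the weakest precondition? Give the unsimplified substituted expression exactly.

post: z == 14
stmt 2: z := 7 - x  -- replace 1 occurrence(s) of z with (7 - x)
  => ( 7 - x ) == 14
stmt 1: x := x - 9  -- replace 1 occurrence(s) of x with (x - 9)
  => ( 7 - ( x - 9 ) ) == 14

Answer: ( 7 - ( x - 9 ) ) == 14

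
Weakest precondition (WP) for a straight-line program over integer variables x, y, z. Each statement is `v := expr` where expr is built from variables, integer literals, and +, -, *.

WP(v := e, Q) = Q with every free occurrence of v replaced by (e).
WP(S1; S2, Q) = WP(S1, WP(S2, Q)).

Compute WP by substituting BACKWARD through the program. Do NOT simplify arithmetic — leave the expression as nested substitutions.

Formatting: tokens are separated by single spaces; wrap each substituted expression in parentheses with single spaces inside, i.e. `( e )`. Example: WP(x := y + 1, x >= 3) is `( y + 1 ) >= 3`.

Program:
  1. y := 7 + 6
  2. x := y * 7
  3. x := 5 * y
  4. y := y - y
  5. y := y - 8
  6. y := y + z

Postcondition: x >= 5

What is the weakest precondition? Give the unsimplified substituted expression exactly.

post: x >= 5
stmt 6: y := y + z  -- replace 0 occurrence(s) of y with (y + z)
  => x >= 5
stmt 5: y := y - 8  -- replace 0 occurrence(s) of y with (y - 8)
  => x >= 5
stmt 4: y := y - y  -- replace 0 occurrence(s) of y with (y - y)
  => x >= 5
stmt 3: x := 5 * y  -- replace 1 occurrence(s) of x with (5 * y)
  => ( 5 * y ) >= 5
stmt 2: x := y * 7  -- replace 0 occurrence(s) of x with (y * 7)
  => ( 5 * y ) >= 5
stmt 1: y := 7 + 6  -- replace 1 occurrence(s) of y with (7 + 6)
  => ( 5 * ( 7 + 6 ) ) >= 5

Answer: ( 5 * ( 7 + 6 ) ) >= 5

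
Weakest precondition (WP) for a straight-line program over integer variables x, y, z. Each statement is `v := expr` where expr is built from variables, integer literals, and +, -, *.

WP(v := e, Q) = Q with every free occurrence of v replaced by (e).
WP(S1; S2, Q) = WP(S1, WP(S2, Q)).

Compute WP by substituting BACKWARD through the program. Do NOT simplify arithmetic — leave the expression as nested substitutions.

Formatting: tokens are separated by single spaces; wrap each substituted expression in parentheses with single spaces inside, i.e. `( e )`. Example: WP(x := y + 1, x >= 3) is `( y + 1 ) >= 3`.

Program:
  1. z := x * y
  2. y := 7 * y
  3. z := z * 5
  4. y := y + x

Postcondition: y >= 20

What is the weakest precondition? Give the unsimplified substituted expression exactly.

Answer: ( ( 7 * y ) + x ) >= 20

Derivation:
post: y >= 20
stmt 4: y := y + x  -- replace 1 occurrence(s) of y with (y + x)
  => ( y + x ) >= 20
stmt 3: z := z * 5  -- replace 0 occurrence(s) of z with (z * 5)
  => ( y + x ) >= 20
stmt 2: y := 7 * y  -- replace 1 occurrence(s) of y with (7 * y)
  => ( ( 7 * y ) + x ) >= 20
stmt 1: z := x * y  -- replace 0 occurrence(s) of z with (x * y)
  => ( ( 7 * y ) + x ) >= 20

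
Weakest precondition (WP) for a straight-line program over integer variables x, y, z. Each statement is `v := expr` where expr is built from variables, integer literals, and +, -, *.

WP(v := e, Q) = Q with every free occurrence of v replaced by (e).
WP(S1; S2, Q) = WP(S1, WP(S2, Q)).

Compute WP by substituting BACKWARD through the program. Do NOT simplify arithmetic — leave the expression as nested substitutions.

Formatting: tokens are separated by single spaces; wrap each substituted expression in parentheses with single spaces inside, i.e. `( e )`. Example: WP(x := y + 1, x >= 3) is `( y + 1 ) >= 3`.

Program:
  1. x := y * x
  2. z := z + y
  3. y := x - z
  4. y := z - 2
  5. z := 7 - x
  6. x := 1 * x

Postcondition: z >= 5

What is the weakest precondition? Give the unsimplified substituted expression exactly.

Answer: ( 7 - ( y * x ) ) >= 5

Derivation:
post: z >= 5
stmt 6: x := 1 * x  -- replace 0 occurrence(s) of x with (1 * x)
  => z >= 5
stmt 5: z := 7 - x  -- replace 1 occurrence(s) of z with (7 - x)
  => ( 7 - x ) >= 5
stmt 4: y := z - 2  -- replace 0 occurrence(s) of y with (z - 2)
  => ( 7 - x ) >= 5
stmt 3: y := x - z  -- replace 0 occurrence(s) of y with (x - z)
  => ( 7 - x ) >= 5
stmt 2: z := z + y  -- replace 0 occurrence(s) of z with (z + y)
  => ( 7 - x ) >= 5
stmt 1: x := y * x  -- replace 1 occurrence(s) of x with (y * x)
  => ( 7 - ( y * x ) ) >= 5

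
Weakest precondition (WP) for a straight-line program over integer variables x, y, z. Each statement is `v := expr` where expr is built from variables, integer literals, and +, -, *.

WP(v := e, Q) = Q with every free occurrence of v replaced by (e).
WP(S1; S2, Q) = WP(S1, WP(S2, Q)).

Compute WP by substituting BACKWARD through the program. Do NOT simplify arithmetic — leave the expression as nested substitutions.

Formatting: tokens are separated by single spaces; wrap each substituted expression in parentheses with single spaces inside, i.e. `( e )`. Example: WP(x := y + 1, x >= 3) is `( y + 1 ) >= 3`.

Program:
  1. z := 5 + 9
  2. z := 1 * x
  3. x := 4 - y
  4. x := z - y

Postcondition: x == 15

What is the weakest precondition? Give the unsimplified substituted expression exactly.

Answer: ( ( 1 * x ) - y ) == 15

Derivation:
post: x == 15
stmt 4: x := z - y  -- replace 1 occurrence(s) of x with (z - y)
  => ( z - y ) == 15
stmt 3: x := 4 - y  -- replace 0 occurrence(s) of x with (4 - y)
  => ( z - y ) == 15
stmt 2: z := 1 * x  -- replace 1 occurrence(s) of z with (1 * x)
  => ( ( 1 * x ) - y ) == 15
stmt 1: z := 5 + 9  -- replace 0 occurrence(s) of z with (5 + 9)
  => ( ( 1 * x ) - y ) == 15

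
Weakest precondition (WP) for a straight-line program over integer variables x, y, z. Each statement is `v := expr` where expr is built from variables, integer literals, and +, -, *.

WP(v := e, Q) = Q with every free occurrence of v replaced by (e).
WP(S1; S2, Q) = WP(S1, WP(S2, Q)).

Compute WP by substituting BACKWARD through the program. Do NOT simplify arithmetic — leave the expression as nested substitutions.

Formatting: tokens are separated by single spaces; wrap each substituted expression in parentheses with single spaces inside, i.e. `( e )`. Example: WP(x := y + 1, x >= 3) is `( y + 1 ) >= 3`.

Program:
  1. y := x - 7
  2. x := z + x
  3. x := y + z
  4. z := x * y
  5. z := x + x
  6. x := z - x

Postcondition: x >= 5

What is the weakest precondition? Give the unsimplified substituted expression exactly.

Answer: ( ( ( ( x - 7 ) + z ) + ( ( x - 7 ) + z ) ) - ( ( x - 7 ) + z ) ) >= 5

Derivation:
post: x >= 5
stmt 6: x := z - x  -- replace 1 occurrence(s) of x with (z - x)
  => ( z - x ) >= 5
stmt 5: z := x + x  -- replace 1 occurrence(s) of z with (x + x)
  => ( ( x + x ) - x ) >= 5
stmt 4: z := x * y  -- replace 0 occurrence(s) of z with (x * y)
  => ( ( x + x ) - x ) >= 5
stmt 3: x := y + z  -- replace 3 occurrence(s) of x with (y + z)
  => ( ( ( y + z ) + ( y + z ) ) - ( y + z ) ) >= 5
stmt 2: x := z + x  -- replace 0 occurrence(s) of x with (z + x)
  => ( ( ( y + z ) + ( y + z ) ) - ( y + z ) ) >= 5
stmt 1: y := x - 7  -- replace 3 occurrence(s) of y with (x - 7)
  => ( ( ( ( x - 7 ) + z ) + ( ( x - 7 ) + z ) ) - ( ( x - 7 ) + z ) ) >= 5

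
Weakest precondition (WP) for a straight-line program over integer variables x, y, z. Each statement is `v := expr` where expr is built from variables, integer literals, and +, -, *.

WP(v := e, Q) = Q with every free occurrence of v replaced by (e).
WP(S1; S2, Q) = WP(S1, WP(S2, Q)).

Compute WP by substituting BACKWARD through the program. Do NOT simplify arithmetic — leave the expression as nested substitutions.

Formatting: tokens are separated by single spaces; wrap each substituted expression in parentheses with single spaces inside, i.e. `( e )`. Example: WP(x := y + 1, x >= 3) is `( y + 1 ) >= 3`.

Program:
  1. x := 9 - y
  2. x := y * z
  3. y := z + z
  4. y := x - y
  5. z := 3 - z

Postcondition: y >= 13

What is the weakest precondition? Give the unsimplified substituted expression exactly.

Answer: ( ( y * z ) - ( z + z ) ) >= 13

Derivation:
post: y >= 13
stmt 5: z := 3 - z  -- replace 0 occurrence(s) of z with (3 - z)
  => y >= 13
stmt 4: y := x - y  -- replace 1 occurrence(s) of y with (x - y)
  => ( x - y ) >= 13
stmt 3: y := z + z  -- replace 1 occurrence(s) of y with (z + z)
  => ( x - ( z + z ) ) >= 13
stmt 2: x := y * z  -- replace 1 occurrence(s) of x with (y * z)
  => ( ( y * z ) - ( z + z ) ) >= 13
stmt 1: x := 9 - y  -- replace 0 occurrence(s) of x with (9 - y)
  => ( ( y * z ) - ( z + z ) ) >= 13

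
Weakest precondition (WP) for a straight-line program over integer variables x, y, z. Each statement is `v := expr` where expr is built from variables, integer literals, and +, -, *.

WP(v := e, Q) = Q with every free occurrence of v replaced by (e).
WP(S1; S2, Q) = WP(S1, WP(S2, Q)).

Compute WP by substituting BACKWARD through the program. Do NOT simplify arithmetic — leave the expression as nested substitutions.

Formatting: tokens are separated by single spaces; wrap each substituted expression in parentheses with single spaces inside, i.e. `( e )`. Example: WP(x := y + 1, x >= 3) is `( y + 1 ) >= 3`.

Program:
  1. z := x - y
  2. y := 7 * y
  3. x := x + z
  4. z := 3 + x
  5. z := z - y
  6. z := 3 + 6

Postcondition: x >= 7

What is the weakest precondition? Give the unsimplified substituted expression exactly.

post: x >= 7
stmt 6: z := 3 + 6  -- replace 0 occurrence(s) of z with (3 + 6)
  => x >= 7
stmt 5: z := z - y  -- replace 0 occurrence(s) of z with (z - y)
  => x >= 7
stmt 4: z := 3 + x  -- replace 0 occurrence(s) of z with (3 + x)
  => x >= 7
stmt 3: x := x + z  -- replace 1 occurrence(s) of x with (x + z)
  => ( x + z ) >= 7
stmt 2: y := 7 * y  -- replace 0 occurrence(s) of y with (7 * y)
  => ( x + z ) >= 7
stmt 1: z := x - y  -- replace 1 occurrence(s) of z with (x - y)
  => ( x + ( x - y ) ) >= 7

Answer: ( x + ( x - y ) ) >= 7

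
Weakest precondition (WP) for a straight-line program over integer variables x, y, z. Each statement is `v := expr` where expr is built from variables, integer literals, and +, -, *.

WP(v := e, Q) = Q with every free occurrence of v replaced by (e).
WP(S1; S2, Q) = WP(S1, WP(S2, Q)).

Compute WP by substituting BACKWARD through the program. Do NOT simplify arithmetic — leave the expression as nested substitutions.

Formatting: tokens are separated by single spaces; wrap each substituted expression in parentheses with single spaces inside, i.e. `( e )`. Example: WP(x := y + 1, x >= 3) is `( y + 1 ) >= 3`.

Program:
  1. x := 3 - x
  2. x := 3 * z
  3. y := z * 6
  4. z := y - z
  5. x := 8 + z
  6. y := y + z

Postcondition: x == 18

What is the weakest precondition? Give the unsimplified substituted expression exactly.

post: x == 18
stmt 6: y := y + z  -- replace 0 occurrence(s) of y with (y + z)
  => x == 18
stmt 5: x := 8 + z  -- replace 1 occurrence(s) of x with (8 + z)
  => ( 8 + z ) == 18
stmt 4: z := y - z  -- replace 1 occurrence(s) of z with (y - z)
  => ( 8 + ( y - z ) ) == 18
stmt 3: y := z * 6  -- replace 1 occurrence(s) of y with (z * 6)
  => ( 8 + ( ( z * 6 ) - z ) ) == 18
stmt 2: x := 3 * z  -- replace 0 occurrence(s) of x with (3 * z)
  => ( 8 + ( ( z * 6 ) - z ) ) == 18
stmt 1: x := 3 - x  -- replace 0 occurrence(s) of x with (3 - x)
  => ( 8 + ( ( z * 6 ) - z ) ) == 18

Answer: ( 8 + ( ( z * 6 ) - z ) ) == 18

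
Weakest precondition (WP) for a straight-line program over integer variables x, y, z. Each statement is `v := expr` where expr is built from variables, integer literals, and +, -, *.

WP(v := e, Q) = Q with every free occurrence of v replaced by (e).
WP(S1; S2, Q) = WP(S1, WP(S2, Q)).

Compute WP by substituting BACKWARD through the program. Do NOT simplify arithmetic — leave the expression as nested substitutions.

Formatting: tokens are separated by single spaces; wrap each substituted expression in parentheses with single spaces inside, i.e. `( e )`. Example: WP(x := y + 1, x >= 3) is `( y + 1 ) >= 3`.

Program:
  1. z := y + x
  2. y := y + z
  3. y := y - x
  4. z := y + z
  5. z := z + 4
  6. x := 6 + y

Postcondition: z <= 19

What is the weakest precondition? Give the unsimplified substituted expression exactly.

Answer: ( ( ( ( y + ( y + x ) ) - x ) + ( y + x ) ) + 4 ) <= 19

Derivation:
post: z <= 19
stmt 6: x := 6 + y  -- replace 0 occurrence(s) of x with (6 + y)
  => z <= 19
stmt 5: z := z + 4  -- replace 1 occurrence(s) of z with (z + 4)
  => ( z + 4 ) <= 19
stmt 4: z := y + z  -- replace 1 occurrence(s) of z with (y + z)
  => ( ( y + z ) + 4 ) <= 19
stmt 3: y := y - x  -- replace 1 occurrence(s) of y with (y - x)
  => ( ( ( y - x ) + z ) + 4 ) <= 19
stmt 2: y := y + z  -- replace 1 occurrence(s) of y with (y + z)
  => ( ( ( ( y + z ) - x ) + z ) + 4 ) <= 19
stmt 1: z := y + x  -- replace 2 occurrence(s) of z with (y + x)
  => ( ( ( ( y + ( y + x ) ) - x ) + ( y + x ) ) + 4 ) <= 19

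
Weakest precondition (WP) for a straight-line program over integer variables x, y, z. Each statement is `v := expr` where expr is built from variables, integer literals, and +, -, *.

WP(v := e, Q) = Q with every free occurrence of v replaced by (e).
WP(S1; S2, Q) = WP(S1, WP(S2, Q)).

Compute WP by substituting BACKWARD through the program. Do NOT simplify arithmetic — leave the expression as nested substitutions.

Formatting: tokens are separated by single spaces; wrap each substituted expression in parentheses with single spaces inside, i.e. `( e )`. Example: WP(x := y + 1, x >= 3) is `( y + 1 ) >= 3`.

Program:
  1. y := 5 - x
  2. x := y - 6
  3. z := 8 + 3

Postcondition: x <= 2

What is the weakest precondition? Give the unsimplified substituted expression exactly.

post: x <= 2
stmt 3: z := 8 + 3  -- replace 0 occurrence(s) of z with (8 + 3)
  => x <= 2
stmt 2: x := y - 6  -- replace 1 occurrence(s) of x with (y - 6)
  => ( y - 6 ) <= 2
stmt 1: y := 5 - x  -- replace 1 occurrence(s) of y with (5 - x)
  => ( ( 5 - x ) - 6 ) <= 2

Answer: ( ( 5 - x ) - 6 ) <= 2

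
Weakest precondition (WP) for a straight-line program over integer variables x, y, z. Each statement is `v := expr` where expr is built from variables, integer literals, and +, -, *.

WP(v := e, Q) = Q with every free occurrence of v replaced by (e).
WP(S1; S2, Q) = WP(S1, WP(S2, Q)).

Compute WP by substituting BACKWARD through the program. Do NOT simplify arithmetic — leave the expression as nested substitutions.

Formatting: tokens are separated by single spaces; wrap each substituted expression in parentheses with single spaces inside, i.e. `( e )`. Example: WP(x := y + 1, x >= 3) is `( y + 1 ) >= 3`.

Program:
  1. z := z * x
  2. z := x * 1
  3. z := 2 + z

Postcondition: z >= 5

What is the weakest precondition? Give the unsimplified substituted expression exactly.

post: z >= 5
stmt 3: z := 2 + z  -- replace 1 occurrence(s) of z with (2 + z)
  => ( 2 + z ) >= 5
stmt 2: z := x * 1  -- replace 1 occurrence(s) of z with (x * 1)
  => ( 2 + ( x * 1 ) ) >= 5
stmt 1: z := z * x  -- replace 0 occurrence(s) of z with (z * x)
  => ( 2 + ( x * 1 ) ) >= 5

Answer: ( 2 + ( x * 1 ) ) >= 5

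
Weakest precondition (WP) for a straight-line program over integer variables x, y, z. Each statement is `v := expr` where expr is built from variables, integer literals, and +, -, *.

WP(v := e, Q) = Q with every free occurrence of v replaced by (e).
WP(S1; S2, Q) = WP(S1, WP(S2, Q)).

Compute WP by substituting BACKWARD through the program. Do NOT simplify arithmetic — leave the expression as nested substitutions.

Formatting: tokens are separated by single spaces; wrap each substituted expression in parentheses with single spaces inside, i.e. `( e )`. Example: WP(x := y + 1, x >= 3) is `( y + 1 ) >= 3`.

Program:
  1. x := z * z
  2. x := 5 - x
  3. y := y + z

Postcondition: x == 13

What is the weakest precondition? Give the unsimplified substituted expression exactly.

Answer: ( 5 - ( z * z ) ) == 13

Derivation:
post: x == 13
stmt 3: y := y + z  -- replace 0 occurrence(s) of y with (y + z)
  => x == 13
stmt 2: x := 5 - x  -- replace 1 occurrence(s) of x with (5 - x)
  => ( 5 - x ) == 13
stmt 1: x := z * z  -- replace 1 occurrence(s) of x with (z * z)
  => ( 5 - ( z * z ) ) == 13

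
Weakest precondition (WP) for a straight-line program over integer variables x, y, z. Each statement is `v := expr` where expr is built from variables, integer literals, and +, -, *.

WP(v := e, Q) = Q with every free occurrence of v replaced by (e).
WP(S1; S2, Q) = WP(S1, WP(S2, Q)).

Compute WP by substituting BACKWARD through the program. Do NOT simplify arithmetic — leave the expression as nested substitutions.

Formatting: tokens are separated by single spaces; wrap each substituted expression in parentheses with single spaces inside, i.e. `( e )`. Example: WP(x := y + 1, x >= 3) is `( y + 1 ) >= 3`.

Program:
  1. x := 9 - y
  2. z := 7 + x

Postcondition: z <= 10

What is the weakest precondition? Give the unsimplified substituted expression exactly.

Answer: ( 7 + ( 9 - y ) ) <= 10

Derivation:
post: z <= 10
stmt 2: z := 7 + x  -- replace 1 occurrence(s) of z with (7 + x)
  => ( 7 + x ) <= 10
stmt 1: x := 9 - y  -- replace 1 occurrence(s) of x with (9 - y)
  => ( 7 + ( 9 - y ) ) <= 10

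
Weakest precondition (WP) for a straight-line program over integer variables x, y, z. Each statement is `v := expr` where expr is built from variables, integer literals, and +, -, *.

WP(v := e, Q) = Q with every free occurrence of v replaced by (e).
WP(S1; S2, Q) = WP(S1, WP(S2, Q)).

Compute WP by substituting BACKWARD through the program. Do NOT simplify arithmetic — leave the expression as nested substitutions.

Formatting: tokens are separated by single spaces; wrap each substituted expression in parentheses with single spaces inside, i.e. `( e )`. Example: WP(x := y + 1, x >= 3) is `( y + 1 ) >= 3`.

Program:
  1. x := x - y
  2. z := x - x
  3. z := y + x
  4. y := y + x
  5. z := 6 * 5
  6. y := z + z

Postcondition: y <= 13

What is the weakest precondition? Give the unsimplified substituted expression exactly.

post: y <= 13
stmt 6: y := z + z  -- replace 1 occurrence(s) of y with (z + z)
  => ( z + z ) <= 13
stmt 5: z := 6 * 5  -- replace 2 occurrence(s) of z with (6 * 5)
  => ( ( 6 * 5 ) + ( 6 * 5 ) ) <= 13
stmt 4: y := y + x  -- replace 0 occurrence(s) of y with (y + x)
  => ( ( 6 * 5 ) + ( 6 * 5 ) ) <= 13
stmt 3: z := y + x  -- replace 0 occurrence(s) of z with (y + x)
  => ( ( 6 * 5 ) + ( 6 * 5 ) ) <= 13
stmt 2: z := x - x  -- replace 0 occurrence(s) of z with (x - x)
  => ( ( 6 * 5 ) + ( 6 * 5 ) ) <= 13
stmt 1: x := x - y  -- replace 0 occurrence(s) of x with (x - y)
  => ( ( 6 * 5 ) + ( 6 * 5 ) ) <= 13

Answer: ( ( 6 * 5 ) + ( 6 * 5 ) ) <= 13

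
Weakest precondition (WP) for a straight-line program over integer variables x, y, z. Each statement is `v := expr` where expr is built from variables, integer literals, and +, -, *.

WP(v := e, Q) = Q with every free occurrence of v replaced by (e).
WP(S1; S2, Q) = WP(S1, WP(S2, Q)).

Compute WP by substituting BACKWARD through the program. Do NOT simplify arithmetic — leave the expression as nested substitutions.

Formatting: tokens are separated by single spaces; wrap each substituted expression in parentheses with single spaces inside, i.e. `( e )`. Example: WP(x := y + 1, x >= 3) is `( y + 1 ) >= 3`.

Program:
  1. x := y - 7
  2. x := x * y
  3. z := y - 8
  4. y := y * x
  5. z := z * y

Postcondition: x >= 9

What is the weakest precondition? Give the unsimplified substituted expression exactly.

Answer: ( ( y - 7 ) * y ) >= 9

Derivation:
post: x >= 9
stmt 5: z := z * y  -- replace 0 occurrence(s) of z with (z * y)
  => x >= 9
stmt 4: y := y * x  -- replace 0 occurrence(s) of y with (y * x)
  => x >= 9
stmt 3: z := y - 8  -- replace 0 occurrence(s) of z with (y - 8)
  => x >= 9
stmt 2: x := x * y  -- replace 1 occurrence(s) of x with (x * y)
  => ( x * y ) >= 9
stmt 1: x := y - 7  -- replace 1 occurrence(s) of x with (y - 7)
  => ( ( y - 7 ) * y ) >= 9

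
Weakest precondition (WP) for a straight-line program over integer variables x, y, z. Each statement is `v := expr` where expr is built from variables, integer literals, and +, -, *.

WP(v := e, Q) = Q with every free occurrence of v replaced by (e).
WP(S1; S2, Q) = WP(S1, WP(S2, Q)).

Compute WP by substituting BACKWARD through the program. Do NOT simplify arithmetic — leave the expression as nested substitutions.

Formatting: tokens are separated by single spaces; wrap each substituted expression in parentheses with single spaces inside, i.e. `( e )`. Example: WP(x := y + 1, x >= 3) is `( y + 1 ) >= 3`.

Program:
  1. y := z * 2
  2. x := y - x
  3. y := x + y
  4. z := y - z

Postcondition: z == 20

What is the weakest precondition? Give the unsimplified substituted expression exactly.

post: z == 20
stmt 4: z := y - z  -- replace 1 occurrence(s) of z with (y - z)
  => ( y - z ) == 20
stmt 3: y := x + y  -- replace 1 occurrence(s) of y with (x + y)
  => ( ( x + y ) - z ) == 20
stmt 2: x := y - x  -- replace 1 occurrence(s) of x with (y - x)
  => ( ( ( y - x ) + y ) - z ) == 20
stmt 1: y := z * 2  -- replace 2 occurrence(s) of y with (z * 2)
  => ( ( ( ( z * 2 ) - x ) + ( z * 2 ) ) - z ) == 20

Answer: ( ( ( ( z * 2 ) - x ) + ( z * 2 ) ) - z ) == 20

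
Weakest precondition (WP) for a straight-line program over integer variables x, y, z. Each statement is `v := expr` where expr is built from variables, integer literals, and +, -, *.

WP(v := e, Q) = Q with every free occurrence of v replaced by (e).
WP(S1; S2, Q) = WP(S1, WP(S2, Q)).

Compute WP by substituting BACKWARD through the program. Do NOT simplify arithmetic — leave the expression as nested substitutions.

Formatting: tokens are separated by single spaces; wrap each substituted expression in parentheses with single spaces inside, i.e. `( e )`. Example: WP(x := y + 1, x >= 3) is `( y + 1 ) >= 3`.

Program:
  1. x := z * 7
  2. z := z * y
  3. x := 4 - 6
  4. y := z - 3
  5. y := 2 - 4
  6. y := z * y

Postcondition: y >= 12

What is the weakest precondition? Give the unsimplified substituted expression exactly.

Answer: ( ( z * y ) * ( 2 - 4 ) ) >= 12

Derivation:
post: y >= 12
stmt 6: y := z * y  -- replace 1 occurrence(s) of y with (z * y)
  => ( z * y ) >= 12
stmt 5: y := 2 - 4  -- replace 1 occurrence(s) of y with (2 - 4)
  => ( z * ( 2 - 4 ) ) >= 12
stmt 4: y := z - 3  -- replace 0 occurrence(s) of y with (z - 3)
  => ( z * ( 2 - 4 ) ) >= 12
stmt 3: x := 4 - 6  -- replace 0 occurrence(s) of x with (4 - 6)
  => ( z * ( 2 - 4 ) ) >= 12
stmt 2: z := z * y  -- replace 1 occurrence(s) of z with (z * y)
  => ( ( z * y ) * ( 2 - 4 ) ) >= 12
stmt 1: x := z * 7  -- replace 0 occurrence(s) of x with (z * 7)
  => ( ( z * y ) * ( 2 - 4 ) ) >= 12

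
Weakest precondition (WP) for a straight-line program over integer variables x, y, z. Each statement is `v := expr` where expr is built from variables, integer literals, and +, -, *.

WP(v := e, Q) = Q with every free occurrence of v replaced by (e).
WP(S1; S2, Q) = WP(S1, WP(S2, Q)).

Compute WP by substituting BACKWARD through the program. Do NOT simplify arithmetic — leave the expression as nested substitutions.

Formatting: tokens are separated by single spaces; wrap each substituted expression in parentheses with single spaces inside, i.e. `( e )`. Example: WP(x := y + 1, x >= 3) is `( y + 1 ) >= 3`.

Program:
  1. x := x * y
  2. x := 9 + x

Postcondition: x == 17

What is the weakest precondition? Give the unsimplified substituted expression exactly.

Answer: ( 9 + ( x * y ) ) == 17

Derivation:
post: x == 17
stmt 2: x := 9 + x  -- replace 1 occurrence(s) of x with (9 + x)
  => ( 9 + x ) == 17
stmt 1: x := x * y  -- replace 1 occurrence(s) of x with (x * y)
  => ( 9 + ( x * y ) ) == 17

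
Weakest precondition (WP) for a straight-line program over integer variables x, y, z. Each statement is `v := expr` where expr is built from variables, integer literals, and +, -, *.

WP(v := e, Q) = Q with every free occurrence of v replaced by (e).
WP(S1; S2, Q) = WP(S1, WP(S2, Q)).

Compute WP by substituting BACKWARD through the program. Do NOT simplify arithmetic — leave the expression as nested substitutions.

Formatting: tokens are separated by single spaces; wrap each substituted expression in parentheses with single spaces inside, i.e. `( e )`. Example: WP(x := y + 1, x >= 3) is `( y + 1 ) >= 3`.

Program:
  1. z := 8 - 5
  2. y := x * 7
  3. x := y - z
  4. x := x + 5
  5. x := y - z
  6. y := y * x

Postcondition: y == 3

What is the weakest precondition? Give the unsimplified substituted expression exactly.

Answer: ( ( x * 7 ) * ( ( x * 7 ) - ( 8 - 5 ) ) ) == 3

Derivation:
post: y == 3
stmt 6: y := y * x  -- replace 1 occurrence(s) of y with (y * x)
  => ( y * x ) == 3
stmt 5: x := y - z  -- replace 1 occurrence(s) of x with (y - z)
  => ( y * ( y - z ) ) == 3
stmt 4: x := x + 5  -- replace 0 occurrence(s) of x with (x + 5)
  => ( y * ( y - z ) ) == 3
stmt 3: x := y - z  -- replace 0 occurrence(s) of x with (y - z)
  => ( y * ( y - z ) ) == 3
stmt 2: y := x * 7  -- replace 2 occurrence(s) of y with (x * 7)
  => ( ( x * 7 ) * ( ( x * 7 ) - z ) ) == 3
stmt 1: z := 8 - 5  -- replace 1 occurrence(s) of z with (8 - 5)
  => ( ( x * 7 ) * ( ( x * 7 ) - ( 8 - 5 ) ) ) == 3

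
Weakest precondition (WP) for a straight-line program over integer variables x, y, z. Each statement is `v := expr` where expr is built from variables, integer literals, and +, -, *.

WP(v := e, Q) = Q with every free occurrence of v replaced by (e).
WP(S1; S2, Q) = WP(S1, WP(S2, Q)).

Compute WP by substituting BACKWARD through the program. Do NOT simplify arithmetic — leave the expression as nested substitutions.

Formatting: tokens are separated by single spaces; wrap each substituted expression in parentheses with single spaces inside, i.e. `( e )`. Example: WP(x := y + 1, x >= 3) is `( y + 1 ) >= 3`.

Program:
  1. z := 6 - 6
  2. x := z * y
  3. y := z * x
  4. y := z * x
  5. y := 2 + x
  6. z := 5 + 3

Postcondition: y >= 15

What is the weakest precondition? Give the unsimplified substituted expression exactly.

post: y >= 15
stmt 6: z := 5 + 3  -- replace 0 occurrence(s) of z with (5 + 3)
  => y >= 15
stmt 5: y := 2 + x  -- replace 1 occurrence(s) of y with (2 + x)
  => ( 2 + x ) >= 15
stmt 4: y := z * x  -- replace 0 occurrence(s) of y with (z * x)
  => ( 2 + x ) >= 15
stmt 3: y := z * x  -- replace 0 occurrence(s) of y with (z * x)
  => ( 2 + x ) >= 15
stmt 2: x := z * y  -- replace 1 occurrence(s) of x with (z * y)
  => ( 2 + ( z * y ) ) >= 15
stmt 1: z := 6 - 6  -- replace 1 occurrence(s) of z with (6 - 6)
  => ( 2 + ( ( 6 - 6 ) * y ) ) >= 15

Answer: ( 2 + ( ( 6 - 6 ) * y ) ) >= 15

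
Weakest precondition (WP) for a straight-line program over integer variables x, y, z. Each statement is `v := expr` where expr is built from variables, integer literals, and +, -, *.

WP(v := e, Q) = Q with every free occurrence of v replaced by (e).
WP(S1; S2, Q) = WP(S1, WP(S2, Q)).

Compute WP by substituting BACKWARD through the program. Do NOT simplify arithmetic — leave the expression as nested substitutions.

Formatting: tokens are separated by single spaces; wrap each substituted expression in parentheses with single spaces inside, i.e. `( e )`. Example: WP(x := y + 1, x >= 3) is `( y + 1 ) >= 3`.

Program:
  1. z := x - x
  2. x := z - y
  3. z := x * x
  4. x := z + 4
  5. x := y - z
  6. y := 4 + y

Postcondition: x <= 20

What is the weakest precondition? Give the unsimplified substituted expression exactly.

post: x <= 20
stmt 6: y := 4 + y  -- replace 0 occurrence(s) of y with (4 + y)
  => x <= 20
stmt 5: x := y - z  -- replace 1 occurrence(s) of x with (y - z)
  => ( y - z ) <= 20
stmt 4: x := z + 4  -- replace 0 occurrence(s) of x with (z + 4)
  => ( y - z ) <= 20
stmt 3: z := x * x  -- replace 1 occurrence(s) of z with (x * x)
  => ( y - ( x * x ) ) <= 20
stmt 2: x := z - y  -- replace 2 occurrence(s) of x with (z - y)
  => ( y - ( ( z - y ) * ( z - y ) ) ) <= 20
stmt 1: z := x - x  -- replace 2 occurrence(s) of z with (x - x)
  => ( y - ( ( ( x - x ) - y ) * ( ( x - x ) - y ) ) ) <= 20

Answer: ( y - ( ( ( x - x ) - y ) * ( ( x - x ) - y ) ) ) <= 20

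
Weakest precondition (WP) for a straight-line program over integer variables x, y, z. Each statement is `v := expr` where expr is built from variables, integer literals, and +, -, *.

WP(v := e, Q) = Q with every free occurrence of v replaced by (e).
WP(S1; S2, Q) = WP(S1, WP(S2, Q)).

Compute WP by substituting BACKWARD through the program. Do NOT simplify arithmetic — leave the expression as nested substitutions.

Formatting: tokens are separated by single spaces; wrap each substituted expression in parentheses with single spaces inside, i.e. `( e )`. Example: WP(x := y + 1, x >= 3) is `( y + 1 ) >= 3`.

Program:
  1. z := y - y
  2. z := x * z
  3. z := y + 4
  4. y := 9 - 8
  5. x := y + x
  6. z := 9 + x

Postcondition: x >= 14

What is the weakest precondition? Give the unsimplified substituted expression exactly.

Answer: ( ( 9 - 8 ) + x ) >= 14

Derivation:
post: x >= 14
stmt 6: z := 9 + x  -- replace 0 occurrence(s) of z with (9 + x)
  => x >= 14
stmt 5: x := y + x  -- replace 1 occurrence(s) of x with (y + x)
  => ( y + x ) >= 14
stmt 4: y := 9 - 8  -- replace 1 occurrence(s) of y with (9 - 8)
  => ( ( 9 - 8 ) + x ) >= 14
stmt 3: z := y + 4  -- replace 0 occurrence(s) of z with (y + 4)
  => ( ( 9 - 8 ) + x ) >= 14
stmt 2: z := x * z  -- replace 0 occurrence(s) of z with (x * z)
  => ( ( 9 - 8 ) + x ) >= 14
stmt 1: z := y - y  -- replace 0 occurrence(s) of z with (y - y)
  => ( ( 9 - 8 ) + x ) >= 14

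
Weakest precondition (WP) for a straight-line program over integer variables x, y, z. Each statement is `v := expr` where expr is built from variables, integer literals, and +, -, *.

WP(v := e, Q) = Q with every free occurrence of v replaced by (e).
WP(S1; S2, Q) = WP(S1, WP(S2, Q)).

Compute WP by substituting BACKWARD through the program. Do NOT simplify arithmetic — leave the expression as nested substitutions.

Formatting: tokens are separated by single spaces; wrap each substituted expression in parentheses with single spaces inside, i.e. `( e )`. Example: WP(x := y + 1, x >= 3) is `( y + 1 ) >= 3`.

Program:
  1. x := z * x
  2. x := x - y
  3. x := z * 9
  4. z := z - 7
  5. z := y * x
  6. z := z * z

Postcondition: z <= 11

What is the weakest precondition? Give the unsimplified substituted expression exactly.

post: z <= 11
stmt 6: z := z * z  -- replace 1 occurrence(s) of z with (z * z)
  => ( z * z ) <= 11
stmt 5: z := y * x  -- replace 2 occurrence(s) of z with (y * x)
  => ( ( y * x ) * ( y * x ) ) <= 11
stmt 4: z := z - 7  -- replace 0 occurrence(s) of z with (z - 7)
  => ( ( y * x ) * ( y * x ) ) <= 11
stmt 3: x := z * 9  -- replace 2 occurrence(s) of x with (z * 9)
  => ( ( y * ( z * 9 ) ) * ( y * ( z * 9 ) ) ) <= 11
stmt 2: x := x - y  -- replace 0 occurrence(s) of x with (x - y)
  => ( ( y * ( z * 9 ) ) * ( y * ( z * 9 ) ) ) <= 11
stmt 1: x := z * x  -- replace 0 occurrence(s) of x with (z * x)
  => ( ( y * ( z * 9 ) ) * ( y * ( z * 9 ) ) ) <= 11

Answer: ( ( y * ( z * 9 ) ) * ( y * ( z * 9 ) ) ) <= 11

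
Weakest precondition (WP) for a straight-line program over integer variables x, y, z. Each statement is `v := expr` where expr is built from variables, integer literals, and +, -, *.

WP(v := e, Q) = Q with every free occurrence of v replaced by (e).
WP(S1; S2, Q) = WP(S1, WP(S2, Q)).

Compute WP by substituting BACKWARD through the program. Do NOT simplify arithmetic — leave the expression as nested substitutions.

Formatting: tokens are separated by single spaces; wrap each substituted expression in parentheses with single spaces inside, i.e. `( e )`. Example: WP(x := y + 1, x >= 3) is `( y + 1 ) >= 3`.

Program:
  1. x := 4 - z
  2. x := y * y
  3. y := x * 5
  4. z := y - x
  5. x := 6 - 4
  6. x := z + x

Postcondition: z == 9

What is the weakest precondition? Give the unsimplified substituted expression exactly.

post: z == 9
stmt 6: x := z + x  -- replace 0 occurrence(s) of x with (z + x)
  => z == 9
stmt 5: x := 6 - 4  -- replace 0 occurrence(s) of x with (6 - 4)
  => z == 9
stmt 4: z := y - x  -- replace 1 occurrence(s) of z with (y - x)
  => ( y - x ) == 9
stmt 3: y := x * 5  -- replace 1 occurrence(s) of y with (x * 5)
  => ( ( x * 5 ) - x ) == 9
stmt 2: x := y * y  -- replace 2 occurrence(s) of x with (y * y)
  => ( ( ( y * y ) * 5 ) - ( y * y ) ) == 9
stmt 1: x := 4 - z  -- replace 0 occurrence(s) of x with (4 - z)
  => ( ( ( y * y ) * 5 ) - ( y * y ) ) == 9

Answer: ( ( ( y * y ) * 5 ) - ( y * y ) ) == 9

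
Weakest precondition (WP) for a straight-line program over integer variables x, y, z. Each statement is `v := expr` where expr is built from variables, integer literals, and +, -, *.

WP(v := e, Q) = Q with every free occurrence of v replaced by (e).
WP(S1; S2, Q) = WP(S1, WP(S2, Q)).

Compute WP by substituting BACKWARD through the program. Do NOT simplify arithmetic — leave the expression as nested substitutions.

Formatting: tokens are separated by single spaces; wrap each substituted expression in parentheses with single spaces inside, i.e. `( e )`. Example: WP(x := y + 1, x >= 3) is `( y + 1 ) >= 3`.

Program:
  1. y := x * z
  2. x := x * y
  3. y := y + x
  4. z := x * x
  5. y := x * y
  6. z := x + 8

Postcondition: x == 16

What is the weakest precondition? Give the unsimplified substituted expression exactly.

post: x == 16
stmt 6: z := x + 8  -- replace 0 occurrence(s) of z with (x + 8)
  => x == 16
stmt 5: y := x * y  -- replace 0 occurrence(s) of y with (x * y)
  => x == 16
stmt 4: z := x * x  -- replace 0 occurrence(s) of z with (x * x)
  => x == 16
stmt 3: y := y + x  -- replace 0 occurrence(s) of y with (y + x)
  => x == 16
stmt 2: x := x * y  -- replace 1 occurrence(s) of x with (x * y)
  => ( x * y ) == 16
stmt 1: y := x * z  -- replace 1 occurrence(s) of y with (x * z)
  => ( x * ( x * z ) ) == 16

Answer: ( x * ( x * z ) ) == 16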